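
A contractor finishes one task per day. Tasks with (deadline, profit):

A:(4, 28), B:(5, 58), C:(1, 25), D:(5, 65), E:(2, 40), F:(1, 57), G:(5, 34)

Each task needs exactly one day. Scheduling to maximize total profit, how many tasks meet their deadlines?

5

Take jobs in profit order; each goes to the latest open slot no later than its deadline.
Profit order: D=65 B=58 F=57 E=40 G=34 A=28 C=25
Assign: D→slot 5, B→slot 4, F→slot 1, E→slot 2, G→slot 3, A skipped, C skipped.
Slots: [1:F] [2:E] [3:G] [4:B] [5:D]
5 of 7 scheduled.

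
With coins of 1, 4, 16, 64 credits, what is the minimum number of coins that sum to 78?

6

Greedy: take as many of the largest coin as possible, then repeat with the remainder.
78 = 1×64 + 3×4 + 2×1
Total coins = 1 + 3 + 2 = 6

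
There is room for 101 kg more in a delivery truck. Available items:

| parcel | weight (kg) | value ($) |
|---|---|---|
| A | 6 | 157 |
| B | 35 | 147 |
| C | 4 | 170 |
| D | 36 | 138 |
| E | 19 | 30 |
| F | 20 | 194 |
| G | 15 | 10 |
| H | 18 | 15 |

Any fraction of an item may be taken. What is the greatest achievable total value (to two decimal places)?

806.00

Order: C (170/4=42.50) > A (157/6=26.17) > F (194/20=9.70) > B (147/35=4.20) > D (138/36=3.83) > E (30/19=1.58) > H (15/18=0.83) > G (10/15=0.67)
Fill: take C (4 @ 170) → take A (6 @ 157) → take F (20 @ 194) → take B (35 @ 147) → take D (36 @ 138); 101/101 used.
Total value = 806.00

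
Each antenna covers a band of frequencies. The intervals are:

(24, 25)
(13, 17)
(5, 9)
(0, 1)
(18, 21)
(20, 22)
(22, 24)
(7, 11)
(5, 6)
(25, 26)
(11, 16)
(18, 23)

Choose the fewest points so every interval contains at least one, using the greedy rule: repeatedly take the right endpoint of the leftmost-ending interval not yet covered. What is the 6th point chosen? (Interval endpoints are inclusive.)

24

Sort by right endpoint; whenever an interval is uncovered, place a point at its right end.
By right end: [0,1]  [5,6]  [5,9]  [7,11]  [11,16]  [13,17]  [18,21]  [20,22]  [18,23]  [22,24]  [24,25]  [25,26]
[0,1] uncovered → point at 1; [5,6] uncovered → point at 6; [7,11] uncovered → point at 11; [13,17] uncovered → point at 17; [18,21] uncovered → point at 21; [22,24] uncovered → point at 24; [25,26] uncovered → point at 26.
Points: 1, 6, 11, 17, 21, 24, 26 (7 total).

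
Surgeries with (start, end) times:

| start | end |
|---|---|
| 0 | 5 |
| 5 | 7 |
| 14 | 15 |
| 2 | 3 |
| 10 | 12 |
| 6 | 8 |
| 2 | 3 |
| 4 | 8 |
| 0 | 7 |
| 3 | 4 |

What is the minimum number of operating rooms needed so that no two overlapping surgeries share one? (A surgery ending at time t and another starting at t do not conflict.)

starts: [0, 0, 2, 2, 3, 4, 5, 6, 10, 14]
ends:   [3, 3, 4, 5, 7, 7, 8, 8, 12, 15]
s0→1 s0→2 s2→3 s2→4  — peak 4.

4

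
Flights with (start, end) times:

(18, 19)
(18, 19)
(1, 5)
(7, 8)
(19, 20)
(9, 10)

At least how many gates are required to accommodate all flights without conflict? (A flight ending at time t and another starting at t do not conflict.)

2

The answer is the maximum number of intervals overlapping at any instant.
starts: [1, 7, 9, 18, 18, 19]
ends:   [5, 8, 10, 19, 19, 20]
s1→1 e5→0 s7→1 e8→0 s9→1 e10→0 s18→1 s18→2  — peak 2.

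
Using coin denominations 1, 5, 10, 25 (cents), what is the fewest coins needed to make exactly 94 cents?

9

94 = 3×25 + 1×10 + 1×5 + 4×1
Total coins = 3 + 1 + 1 + 4 = 9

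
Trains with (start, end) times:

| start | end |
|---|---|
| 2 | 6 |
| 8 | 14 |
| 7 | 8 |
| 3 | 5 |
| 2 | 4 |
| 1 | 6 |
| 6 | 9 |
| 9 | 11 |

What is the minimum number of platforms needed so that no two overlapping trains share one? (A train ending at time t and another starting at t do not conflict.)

Count concurrent intervals with a sweep; the peak is the room count.
Events (time:±→running): 1:+→1 2:+→2 2:+→3 3:+→4 … peak 4.

4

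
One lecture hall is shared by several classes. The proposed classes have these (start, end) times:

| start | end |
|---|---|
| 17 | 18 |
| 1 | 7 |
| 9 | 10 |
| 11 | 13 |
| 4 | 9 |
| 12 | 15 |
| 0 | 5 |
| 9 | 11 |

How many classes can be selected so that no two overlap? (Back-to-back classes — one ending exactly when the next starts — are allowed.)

Order by finish time; keep every interval that doesn't clash with the previous kept one.
By end time: (0,5), (1,7), (4,9), (9,10), (9,11), (11,13), (12,15), (17,18).
Pick (0,5); next start ≥ 5 → (9,10); next start ≥ 10 → (11,13); next start ≥ 13 → (17,18).
Selected 4 classes.

4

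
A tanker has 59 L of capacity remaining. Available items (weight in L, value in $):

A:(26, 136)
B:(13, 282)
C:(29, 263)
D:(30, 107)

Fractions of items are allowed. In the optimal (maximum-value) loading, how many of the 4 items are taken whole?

2

Greedy by value/weight ratio, highest first.
Order: B (282/13=21.69) > C (263/29=9.07) > A (136/26=5.23) > D (107/30=3.57)
Fill: take B (13 @ 282) → take C (29 @ 263) → take 17/26 of A → 88.92; 59/59 used.
2 item(s) taken whole; one partial (take 17/26 of A).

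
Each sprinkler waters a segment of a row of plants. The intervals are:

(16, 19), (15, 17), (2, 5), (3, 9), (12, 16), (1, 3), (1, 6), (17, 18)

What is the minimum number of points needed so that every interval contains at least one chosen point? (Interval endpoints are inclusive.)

Sorted: [1,3] [2,5] [1,6] [3,9] [12,16] [15,17] [17,18] [16,19]
{[1,3],[2,5],[1,6],[3,9]} hit by 3; {[12,16],[15,17]} hit by 16; {[17,18],[16,19]} hit by 18.
Points: 3, 16, 18 (3 total).

3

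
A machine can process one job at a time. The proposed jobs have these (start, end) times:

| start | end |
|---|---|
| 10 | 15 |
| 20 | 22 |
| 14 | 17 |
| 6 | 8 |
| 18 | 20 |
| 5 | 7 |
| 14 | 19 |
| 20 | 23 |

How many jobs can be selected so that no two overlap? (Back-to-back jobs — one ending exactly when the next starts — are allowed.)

By end time: (5,7), (6,8), (10,15), (14,17), (14,19), (18,20), (20,22), (20,23).
Pick (5,7); next start ≥ 7 → (10,15); next start ≥ 15 → (18,20); next start ≥ 20 → (20,22).
Selected 4 jobs.

4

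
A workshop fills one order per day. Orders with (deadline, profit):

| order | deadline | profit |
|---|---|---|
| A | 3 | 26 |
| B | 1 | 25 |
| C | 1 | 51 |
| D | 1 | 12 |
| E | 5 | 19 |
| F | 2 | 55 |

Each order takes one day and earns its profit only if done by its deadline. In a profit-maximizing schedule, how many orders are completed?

Sort by profit descending; place each in the latest free slot ≤ its deadline.
By profit: F(d2,55), C(d1,51), A(d3,26), B(d1,25), E(d5,19), D(d1,12)
F→slot 2; C→slot 1; A→slot 3; B skipped; E→slot 5; D skipped.
4 of 6 scheduled.

4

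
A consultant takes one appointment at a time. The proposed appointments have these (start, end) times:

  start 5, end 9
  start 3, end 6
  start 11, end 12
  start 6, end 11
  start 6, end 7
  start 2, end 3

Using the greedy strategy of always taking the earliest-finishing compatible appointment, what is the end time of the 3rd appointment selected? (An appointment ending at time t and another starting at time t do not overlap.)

7

Sort by end time and greedily take each interval whose start is ≥ the last chosen end.
By end time: (2,3), (3,6), (6,7), (5,9), (6,11), (11,12).
Pick (2,3); next start ≥ 3 → (3,6); next start ≥ 6 → (6,7); next start ≥ 7 → (11,12).
Selected: (2,3) (3,6) (6,7) (11,12)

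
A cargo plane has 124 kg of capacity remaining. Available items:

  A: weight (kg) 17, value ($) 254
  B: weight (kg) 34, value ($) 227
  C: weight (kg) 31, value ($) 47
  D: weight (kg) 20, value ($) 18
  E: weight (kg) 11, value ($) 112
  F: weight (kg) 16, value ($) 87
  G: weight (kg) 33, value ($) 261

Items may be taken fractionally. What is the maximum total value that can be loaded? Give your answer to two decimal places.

Order: A (254/17=14.94) > E (112/11=10.18) > G (261/33=7.91) > B (227/34=6.68) > F (87/16=5.44) > C (47/31=1.52) > D (18/20=0.90)
Fill: take A (17 @ 254) → take E (11 @ 112) → take G (33 @ 261) → take B (34 @ 227) → take F (16 @ 87) → take 13/31 of C → 19.71; 124/124 used.
Total value = 960.71

960.71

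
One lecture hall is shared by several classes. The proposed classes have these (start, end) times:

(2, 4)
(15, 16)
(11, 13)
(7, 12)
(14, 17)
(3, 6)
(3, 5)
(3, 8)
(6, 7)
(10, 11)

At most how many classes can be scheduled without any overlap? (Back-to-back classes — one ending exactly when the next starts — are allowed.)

5

Order by finish time; keep every interval that doesn't clash with the previous kept one.
By end time: (2,4), (3,5), (3,6), (6,7), (3,8), (10,11), (7,12), (11,13), (15,16), (14,17).
Pick (2,4); next start ≥ 4 → (6,7); next start ≥ 7 → (10,11); next start ≥ 11 → (11,13); next start ≥ 13 → (15,16).
Selected 5 classes.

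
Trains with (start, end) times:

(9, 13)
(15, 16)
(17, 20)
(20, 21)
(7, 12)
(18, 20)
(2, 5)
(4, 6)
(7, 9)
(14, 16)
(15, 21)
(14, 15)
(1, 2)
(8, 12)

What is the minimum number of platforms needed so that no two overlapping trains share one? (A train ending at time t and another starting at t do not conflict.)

Count concurrent intervals with a sweep; the peak is the room count.
starts: [1, 2, 4, 7, 7, 8, 9, 14, 14, 15, 15, 17, 18, 20]
ends:   [2, 5, 6, 9, 12, 12, 13, 15, 16, 16, 20, 20, 21, 21]
s1→1 e2→0 s2→1 s4→2 e5→1 e6→0 s7→1 s7→2 s8→3  — peak 3.

3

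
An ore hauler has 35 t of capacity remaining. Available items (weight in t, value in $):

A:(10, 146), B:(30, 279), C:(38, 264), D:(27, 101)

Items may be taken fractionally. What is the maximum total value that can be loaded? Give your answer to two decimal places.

378.50

Sort by value per unit weight and fill in that order.
Ratios (sorted): A 14.60, B 9.30, C 6.95, D 3.74
take A (10 @ 146); take 25/30 of B → 232.50. Capacity used 35/35.
Total value = 378.50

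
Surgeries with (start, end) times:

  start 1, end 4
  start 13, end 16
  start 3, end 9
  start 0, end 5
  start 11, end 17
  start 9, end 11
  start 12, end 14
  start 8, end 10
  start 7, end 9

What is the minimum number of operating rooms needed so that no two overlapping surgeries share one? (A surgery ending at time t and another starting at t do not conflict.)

3

The answer is the maximum number of intervals overlapping at any instant.
Events (time:±→running): 0:+→1 1:+→2 3:+→3 … peak 3.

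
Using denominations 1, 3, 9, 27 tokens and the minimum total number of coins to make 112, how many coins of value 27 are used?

Use the largest denomination that fits, subtract, and repeat.
112 − 4×27→4 − 1×3→1 − 1×1→0
Count of 27: 4

4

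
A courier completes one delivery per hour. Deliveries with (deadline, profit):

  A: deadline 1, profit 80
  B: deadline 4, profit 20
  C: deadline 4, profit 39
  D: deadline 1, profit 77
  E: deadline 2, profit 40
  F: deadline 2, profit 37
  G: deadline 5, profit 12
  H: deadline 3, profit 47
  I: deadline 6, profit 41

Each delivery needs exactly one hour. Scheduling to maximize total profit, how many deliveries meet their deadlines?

By profit: A(d1,80), D(d1,77), H(d3,47), I(d6,41), E(d2,40), C(d4,39), F(d2,37), B(d4,20), G(d5,12)
A→slot 1; D skipped; H→slot 3; I→slot 6; E→slot 2; C→slot 4; F skipped; B skipped; G→slot 5.
6 of 9 scheduled.

6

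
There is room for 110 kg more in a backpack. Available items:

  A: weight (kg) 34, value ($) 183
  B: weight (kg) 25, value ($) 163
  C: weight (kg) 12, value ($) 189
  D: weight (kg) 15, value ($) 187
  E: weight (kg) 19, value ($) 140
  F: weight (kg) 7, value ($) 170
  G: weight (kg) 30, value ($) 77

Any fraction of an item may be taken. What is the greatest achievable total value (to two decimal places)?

1021.24

Order: F (170/7=24.29) > C (189/12=15.75) > D (187/15=12.47) > E (140/19=7.37) > B (163/25=6.52) > A (183/34=5.38) > G (77/30=2.57)
Fill: take F (7 @ 170) → take C (12 @ 189) → take D (15 @ 187) → take E (19 @ 140) → take B (25 @ 163) → take 32/34 of A → 172.24; 110/110 used.
Total value = 1021.24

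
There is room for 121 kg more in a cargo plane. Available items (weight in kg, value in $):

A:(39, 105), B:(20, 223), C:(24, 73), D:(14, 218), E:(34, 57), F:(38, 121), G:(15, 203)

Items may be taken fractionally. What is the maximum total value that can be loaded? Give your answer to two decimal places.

864.92

Greedy by value/weight ratio, highest first.
Order: D (218/14=15.57) > G (203/15=13.53) > B (223/20=11.15) > F (121/38=3.18) > C (73/24=3.04) > A (105/39=2.69) > E (57/34=1.68)
Fill: take D (14 @ 218) → take G (15 @ 203) → take B (20 @ 223) → take F (38 @ 121) → take C (24 @ 73) → take 10/39 of A → 26.92; 121/121 used.
Total value = 864.92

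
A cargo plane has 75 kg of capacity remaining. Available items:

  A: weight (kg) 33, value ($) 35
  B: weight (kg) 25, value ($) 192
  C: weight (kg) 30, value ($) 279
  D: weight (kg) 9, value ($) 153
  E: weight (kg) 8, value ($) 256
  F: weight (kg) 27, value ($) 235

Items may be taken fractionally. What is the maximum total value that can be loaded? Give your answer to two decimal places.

930.68

Order: E (256/8=32.00) > D (153/9=17.00) > C (279/30=9.30) > F (235/27=8.70) > B (192/25=7.68) > A (35/33=1.06)
Fill: take E (8 @ 256) → take D (9 @ 153) → take C (30 @ 279) → take F (27 @ 235) → take 1/25 of B → 7.68; 75/75 used.
Total value = 930.68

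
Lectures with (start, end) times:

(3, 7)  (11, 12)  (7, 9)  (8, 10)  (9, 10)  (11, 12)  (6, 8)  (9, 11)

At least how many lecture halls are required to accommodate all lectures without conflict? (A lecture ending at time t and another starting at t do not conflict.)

3

starts: [3, 6, 7, 8, 9, 9, 11, 11]
ends:   [7, 8, 9, 10, 10, 11, 12, 12]
s3→1 s6→2 e7→1 s7→2 e8→1 s8→2 e9→1 s9→2 s9→3  — peak 3.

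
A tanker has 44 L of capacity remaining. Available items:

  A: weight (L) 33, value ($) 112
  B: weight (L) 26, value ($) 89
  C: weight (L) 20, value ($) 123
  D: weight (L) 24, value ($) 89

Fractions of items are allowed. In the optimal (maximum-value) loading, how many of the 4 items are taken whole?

2

Greedy by value/weight ratio, highest first.
Order: C (123/20=6.15) > D (89/24=3.71) > B (89/26=3.42) > A (112/33=3.39)
Fill: take C (20 @ 123) → take D (24 @ 89); 44/44 used.
2 item(s) taken whole.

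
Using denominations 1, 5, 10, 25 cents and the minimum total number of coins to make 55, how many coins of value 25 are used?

2

Use the largest denomination that fits, subtract, and repeat.
55 = 2×25 + 1×5
Count of 25: 2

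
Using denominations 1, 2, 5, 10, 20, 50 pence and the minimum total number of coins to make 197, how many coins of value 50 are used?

3

197 = 3×50 + 2×20 + 1×5 + 1×2
Count of 50: 3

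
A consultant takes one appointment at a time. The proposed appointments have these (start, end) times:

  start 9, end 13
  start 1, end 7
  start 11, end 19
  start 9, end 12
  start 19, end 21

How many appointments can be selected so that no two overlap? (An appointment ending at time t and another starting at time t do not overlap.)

Greedy by earliest finish: after sorting by end time, pick each interval compatible with the last pick.
Sorted by end: (1,7)  (9,12)  (9,13)  (11,19)  (19,21)
take (1,7); take (9,12); take (19,21).
Selected 3 appointments.

3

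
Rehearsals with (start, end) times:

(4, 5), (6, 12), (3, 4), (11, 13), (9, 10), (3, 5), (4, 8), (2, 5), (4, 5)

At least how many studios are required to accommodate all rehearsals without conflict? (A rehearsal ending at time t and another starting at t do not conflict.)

starts: [2, 3, 3, 4, 4, 4, 6, 9, 11]
ends:   [4, 5, 5, 5, 5, 8, 10, 12, 13]
s2→1 s3→2 s3→3 e4→2 s4→3 s4→4 s4→5  — peak 5.

5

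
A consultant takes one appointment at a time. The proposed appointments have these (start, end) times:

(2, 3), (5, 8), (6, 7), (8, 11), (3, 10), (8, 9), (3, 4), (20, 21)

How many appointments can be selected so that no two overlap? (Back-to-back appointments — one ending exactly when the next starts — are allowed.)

Sort by end time and greedily take each interval whose start is ≥ the last chosen end.
Sorted by end: (2,3)  (3,4)  (6,7)  (5,8)  (8,9)  (3,10)  (8,11)  (20,21)
take (2,3); take (3,4); take (6,7); skip (5,8); take (8,9); skip (8,11); take (20,21).
Selected 5 appointments.

5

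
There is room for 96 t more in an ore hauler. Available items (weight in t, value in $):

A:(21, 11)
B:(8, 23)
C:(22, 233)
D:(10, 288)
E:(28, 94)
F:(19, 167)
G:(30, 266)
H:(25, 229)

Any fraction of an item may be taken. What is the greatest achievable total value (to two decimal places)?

1095.11

Order: D (288/10=28.80) > C (233/22=10.59) > H (229/25=9.16) > G (266/30=8.87) > F (167/19=8.79) > E (94/28=3.36) > B (23/8=2.88) > A (11/21=0.52)
Fill: take D (10 @ 288) → take C (22 @ 233) → take H (25 @ 229) → take G (30 @ 266) → take 9/19 of F → 79.11; 96/96 used.
Total value = 1095.11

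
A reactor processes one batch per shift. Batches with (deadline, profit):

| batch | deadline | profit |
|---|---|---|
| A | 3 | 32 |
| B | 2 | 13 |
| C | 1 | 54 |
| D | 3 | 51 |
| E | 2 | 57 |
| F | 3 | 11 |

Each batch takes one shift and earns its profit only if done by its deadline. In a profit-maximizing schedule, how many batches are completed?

Take jobs in profit order; each goes to the latest open slot no later than its deadline.
Profit order: E=57 C=54 D=51 A=32 B=13 F=11
Assign: E→slot 2, C→slot 1, D→slot 3, A skipped, B skipped, F skipped.
Slots: [1:C] [2:E] [3:D]
3 of 6 scheduled.

3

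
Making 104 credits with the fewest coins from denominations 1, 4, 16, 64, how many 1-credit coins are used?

Use the largest denomination that fits, subtract, and repeat.
104 = 1×64 + 2×16 + 2×4
Count of 1: 0

0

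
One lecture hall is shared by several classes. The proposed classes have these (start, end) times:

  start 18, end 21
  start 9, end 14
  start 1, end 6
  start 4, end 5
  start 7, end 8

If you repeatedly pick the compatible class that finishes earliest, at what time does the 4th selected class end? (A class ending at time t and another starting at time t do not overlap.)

Order by finish time; keep every interval that doesn't clash with the previous kept one.
By end time: (4,5), (1,6), (7,8), (9,14), (18,21).
Pick (4,5); next start ≥ 5 → (7,8); next start ≥ 8 → (9,14); next start ≥ 14 → (18,21).
Selected: (4,5) (7,8) (9,14) (18,21)

21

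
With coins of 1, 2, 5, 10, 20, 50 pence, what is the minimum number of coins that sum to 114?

Use the largest denomination that fits, subtract, and repeat.
114 = 2×50 + 1×10 + 2×2
Total coins = 2 + 1 + 2 = 5

5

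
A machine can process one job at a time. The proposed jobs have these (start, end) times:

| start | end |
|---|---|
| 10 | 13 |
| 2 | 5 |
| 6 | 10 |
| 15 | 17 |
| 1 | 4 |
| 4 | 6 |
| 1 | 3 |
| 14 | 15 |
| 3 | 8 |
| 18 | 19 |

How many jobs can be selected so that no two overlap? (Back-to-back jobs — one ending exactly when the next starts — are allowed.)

By end time: (1,3), (1,4), (2,5), (4,6), (3,8), (6,10), (10,13), (14,15), (15,17), (18,19).
Pick (1,3); next start ≥ 3 → (4,6); next start ≥ 6 → (6,10); next start ≥ 10 → (10,13); next start ≥ 13 → (14,15); next start ≥ 15 → (15,17); next start ≥ 17 → (18,19).
Selected 7 jobs.

7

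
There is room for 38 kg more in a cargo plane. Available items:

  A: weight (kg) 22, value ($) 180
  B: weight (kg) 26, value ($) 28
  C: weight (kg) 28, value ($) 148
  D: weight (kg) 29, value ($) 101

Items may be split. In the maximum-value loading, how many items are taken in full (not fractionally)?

1

Ratios (sorted): A 8.18, C 5.29, D 3.48, B 1.08
take A (22 @ 180); take 16/28 of C → 84.57. Capacity used 38/38.
1 item(s) taken whole; one partial (take 16/28 of C).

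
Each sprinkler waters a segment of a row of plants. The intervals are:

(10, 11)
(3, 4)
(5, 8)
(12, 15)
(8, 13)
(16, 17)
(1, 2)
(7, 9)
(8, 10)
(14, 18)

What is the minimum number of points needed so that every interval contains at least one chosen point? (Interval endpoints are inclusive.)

6

By right end: [1,2]  [3,4]  [5,8]  [7,9]  [8,10]  [10,11]  [8,13]  [12,15]  [16,17]  [14,18]
[1,2] uncovered → point at 2; [3,4] uncovered → point at 4; [5,8] uncovered → point at 8; [10,11] uncovered → point at 11; [12,15] uncovered → point at 15; [16,17] uncovered → point at 17.
Points: 2, 4, 8, 11, 15, 17 (6 total).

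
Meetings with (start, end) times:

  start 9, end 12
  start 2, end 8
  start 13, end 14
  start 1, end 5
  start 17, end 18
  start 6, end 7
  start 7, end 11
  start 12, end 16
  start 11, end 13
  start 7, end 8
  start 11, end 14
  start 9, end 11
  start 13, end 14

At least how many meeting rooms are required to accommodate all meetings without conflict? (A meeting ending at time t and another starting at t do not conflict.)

starts: [1, 2, 6, 7, 7, 9, 9, 11, 11, 12, 13, 13, 17]
ends:   [5, 7, 8, 8, 11, 11, 12, 13, 14, 14, 14, 16, 18]
s1→1 s2→2 e5→1 s6→2 e7→1 s7→2 s7→3 e8→2 e8→1 s9→2 s9→3 e11→2 e11→1 s11→2 s11→3 e12→2 s12→3 e13→2 s13→3 s13→4  — peak 4.

4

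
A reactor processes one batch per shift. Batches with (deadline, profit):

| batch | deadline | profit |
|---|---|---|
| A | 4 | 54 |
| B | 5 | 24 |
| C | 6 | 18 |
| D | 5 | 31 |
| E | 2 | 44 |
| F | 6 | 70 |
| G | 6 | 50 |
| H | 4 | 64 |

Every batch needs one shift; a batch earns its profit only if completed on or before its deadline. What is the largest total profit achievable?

313

Take jobs in profit order; each goes to the latest open slot no later than its deadline.
Profit order: F=70 H=64 A=54 G=50 E=44 D=31 B=24 C=18
Assign: F→slot 6, H→slot 4, A→slot 3, G→slot 5, E→slot 2, D→slot 1, B skipped, C skipped.
Slots: [1:D] [2:E] [3:A] [4:H] [5:G] [6:F]
Profit = 31 + 44 + 54 + 64 + 50 + 70 = 313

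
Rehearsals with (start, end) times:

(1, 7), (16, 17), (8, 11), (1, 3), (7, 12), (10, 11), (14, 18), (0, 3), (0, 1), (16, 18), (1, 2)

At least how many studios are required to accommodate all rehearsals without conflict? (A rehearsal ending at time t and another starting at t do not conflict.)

4

Events (time:±→running): 0:+→1 0:+→2 1:-→1 1:+→2 1:+→3 1:+→4 … peak 4.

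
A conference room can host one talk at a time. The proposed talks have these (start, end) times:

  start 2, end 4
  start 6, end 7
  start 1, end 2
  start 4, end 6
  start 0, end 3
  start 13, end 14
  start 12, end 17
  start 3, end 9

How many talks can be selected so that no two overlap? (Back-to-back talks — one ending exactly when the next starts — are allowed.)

Sorted by end: (1,2)  (0,3)  (2,4)  (4,6)  (6,7)  (3,9)  (13,14)  (12,17)
take (1,2); take (2,4); take (4,6); take (6,7); skip (3,9); take (13,14).
Selected 5 talks.

5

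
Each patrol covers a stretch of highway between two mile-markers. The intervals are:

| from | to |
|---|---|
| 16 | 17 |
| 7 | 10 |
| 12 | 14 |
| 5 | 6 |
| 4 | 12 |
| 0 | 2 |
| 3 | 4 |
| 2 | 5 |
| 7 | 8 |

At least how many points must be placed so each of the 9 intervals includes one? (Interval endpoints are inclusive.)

Sort by right endpoint; whenever an interval is uncovered, place a point at its right end.
By right end: [0,2]  [3,4]  [2,5]  [5,6]  [7,8]  [7,10]  [4,12]  [12,14]  [16,17]
[0,2] uncovered → point at 2; [3,4] uncovered → point at 4; [5,6] uncovered → point at 6; [7,8] uncovered → point at 8; [12,14] uncovered → point at 14; [16,17] uncovered → point at 17.
Points: 2, 4, 6, 8, 14, 17 (6 total).

6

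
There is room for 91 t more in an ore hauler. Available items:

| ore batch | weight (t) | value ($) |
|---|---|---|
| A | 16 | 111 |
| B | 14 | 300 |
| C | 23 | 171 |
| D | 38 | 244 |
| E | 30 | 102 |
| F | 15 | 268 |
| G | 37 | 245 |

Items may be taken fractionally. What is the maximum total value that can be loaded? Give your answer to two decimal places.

Ratios (sorted): B 21.43, F 17.87, C 7.43, A 6.94, G 6.62, D 6.42, E 3.40
take B (14 @ 300); take F (15 @ 268); take C (23 @ 171); take A (16 @ 111); take 23/37 of G → 152.30. Capacity used 91/91.
Total value = 1002.30

1002.30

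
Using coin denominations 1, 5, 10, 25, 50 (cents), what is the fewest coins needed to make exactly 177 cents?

Greedy: take as many of the largest coin as possible, then repeat with the remainder.
177 − 3×50→27 − 1×25→2 − 2×1→0
Total coins = 3 + 1 + 2 = 6

6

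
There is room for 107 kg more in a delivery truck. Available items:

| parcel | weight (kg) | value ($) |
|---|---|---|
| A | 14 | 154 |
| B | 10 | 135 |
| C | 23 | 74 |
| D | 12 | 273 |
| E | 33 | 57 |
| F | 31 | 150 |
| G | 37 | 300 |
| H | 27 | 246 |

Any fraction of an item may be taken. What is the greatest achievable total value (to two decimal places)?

Greedy by value/weight ratio, highest first.
Order: D (273/12=22.75) > B (135/10=13.50) > A (154/14=11.00) > H (246/27=9.11) > G (300/37=8.11) > F (150/31=4.84) > C (74/23=3.22) > E (57/33=1.73)
Fill: take D (12 @ 273) → take B (10 @ 135) → take A (14 @ 154) → take H (27 @ 246) → take G (37 @ 300) → take 7/31 of F → 33.87; 107/107 used.
Total value = 1141.87

1141.87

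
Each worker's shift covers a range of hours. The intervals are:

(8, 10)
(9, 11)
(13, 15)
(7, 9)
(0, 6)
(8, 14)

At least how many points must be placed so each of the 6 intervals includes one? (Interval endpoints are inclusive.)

3

Sort by right endpoint; whenever an interval is uncovered, place a point at its right end.
By right end: [0,6]  [7,9]  [8,10]  [9,11]  [8,14]  [13,15]
[0,6] uncovered → point at 6; [7,9] uncovered → point at 9; [13,15] uncovered → point at 15.
Points: 6, 9, 15 (3 total).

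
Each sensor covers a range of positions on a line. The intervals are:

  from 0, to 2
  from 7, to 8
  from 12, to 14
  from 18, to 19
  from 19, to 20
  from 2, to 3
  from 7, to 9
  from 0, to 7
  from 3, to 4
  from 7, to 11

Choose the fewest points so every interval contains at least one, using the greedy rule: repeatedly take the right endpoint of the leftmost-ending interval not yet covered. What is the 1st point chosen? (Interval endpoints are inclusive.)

2

Sort by right endpoint; whenever an interval is uncovered, place a point at its right end.
Sorted: [0,2] [2,3] [3,4] [0,7] [7,8] [7,9] [7,11] [12,14] [18,19] [19,20]
{[0,2],[2,3]} hit by 2; {[3,4],[0,7]} hit by 4; {[7,8],[7,9],[7,11]} hit by 8; {[12,14]} hit by 14; {[18,19],[19,20]} hit by 19.
Points: 2, 4, 8, 14, 19 (5 total).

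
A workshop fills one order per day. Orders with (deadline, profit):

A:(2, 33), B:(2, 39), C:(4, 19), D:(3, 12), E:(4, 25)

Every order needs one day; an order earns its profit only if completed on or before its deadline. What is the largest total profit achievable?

Profit order: B=39 A=33 E=25 C=19 D=12
Assign: B→slot 2, A→slot 1, E→slot 4, C→slot 3, D skipped.
Slots: [1:A] [2:B] [3:C] [4:E]
Profit = 33 + 39 + 19 + 25 = 116

116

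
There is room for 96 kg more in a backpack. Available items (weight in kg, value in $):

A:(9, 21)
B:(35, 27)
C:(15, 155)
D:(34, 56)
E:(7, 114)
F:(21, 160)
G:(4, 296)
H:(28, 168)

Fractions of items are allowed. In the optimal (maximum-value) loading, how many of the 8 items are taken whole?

6

Order: G (296/4=74.00) > E (114/7=16.29) > C (155/15=10.33) > F (160/21=7.62) > H (168/28=6.00) > A (21/9=2.33) > D (56/34=1.65) > B (27/35=0.77)
Fill: take G (4 @ 296) → take E (7 @ 114) → take C (15 @ 155) → take F (21 @ 160) → take H (28 @ 168) → take A (9 @ 21) → take 12/34 of D → 19.76; 96/96 used.
6 item(s) taken whole; one partial (take 12/34 of D).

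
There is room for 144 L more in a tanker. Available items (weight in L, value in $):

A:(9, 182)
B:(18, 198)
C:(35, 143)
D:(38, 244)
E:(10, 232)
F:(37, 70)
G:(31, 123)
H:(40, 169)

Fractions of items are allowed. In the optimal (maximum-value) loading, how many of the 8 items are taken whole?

Order: E (232/10=23.20) > A (182/9=20.22) > B (198/18=11.00) > D (244/38=6.42) > H (169/40=4.22) > C (143/35=4.09) > G (123/31=3.97) > F (70/37=1.89)
Fill: take E (10 @ 232) → take A (9 @ 182) → take B (18 @ 198) → take D (38 @ 244) → take H (40 @ 169) → take 29/35 of C → 118.49; 144/144 used.
5 item(s) taken whole; one partial (take 29/35 of C).

5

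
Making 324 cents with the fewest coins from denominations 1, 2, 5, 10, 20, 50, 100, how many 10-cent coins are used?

0

Greedy: take as many of the largest coin as possible, then repeat with the remainder.
324 − 3×100→24 − 1×20→4 − 2×2→0
Count of 10: 0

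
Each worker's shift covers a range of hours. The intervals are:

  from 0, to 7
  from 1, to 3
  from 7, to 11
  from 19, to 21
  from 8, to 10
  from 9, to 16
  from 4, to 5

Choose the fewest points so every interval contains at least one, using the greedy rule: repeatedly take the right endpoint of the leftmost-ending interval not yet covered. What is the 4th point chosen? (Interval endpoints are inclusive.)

21

Sort by right endpoint; whenever an interval is uncovered, place a point at its right end.
Sorted: [1,3] [4,5] [0,7] [8,10] [7,11] [9,16] [19,21]
{[1,3]} hit by 3; {[4,5],[0,7]} hit by 5; {[8,10],[7,11],[9,16]} hit by 10; {[19,21]} hit by 21.
Points: 3, 5, 10, 21 (4 total).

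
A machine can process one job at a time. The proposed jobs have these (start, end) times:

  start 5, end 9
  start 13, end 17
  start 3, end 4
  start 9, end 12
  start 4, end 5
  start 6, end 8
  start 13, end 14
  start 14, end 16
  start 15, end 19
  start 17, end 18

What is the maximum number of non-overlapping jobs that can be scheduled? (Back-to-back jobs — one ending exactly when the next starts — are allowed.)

Order by finish time; keep every interval that doesn't clash with the previous kept one.
Sorted by end: (3,4)  (4,5)  (6,8)  (5,9)  (9,12)  (13,14)  (14,16)  (13,17)  (17,18)  (15,19)
take (3,4); take (4,5); take (6,8); take (9,12); take (13,14); take (14,16); take (17,18).
Selected 7 jobs.

7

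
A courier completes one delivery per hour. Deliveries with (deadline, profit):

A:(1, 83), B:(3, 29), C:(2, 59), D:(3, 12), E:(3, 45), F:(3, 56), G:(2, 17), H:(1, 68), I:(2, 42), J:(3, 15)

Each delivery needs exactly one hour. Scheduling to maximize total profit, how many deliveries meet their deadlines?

3

Sort by profit descending; place each in the latest free slot ≤ its deadline.
Profit order: A=83 H=68 C=59 F=56 E=45 I=42 B=29 G=17 J=15 D=12
Assign: A→slot 1, H skipped, C→slot 2, F→slot 3, E skipped, I skipped, B skipped, G skipped, J skipped, D skipped.
Slots: [1:A] [2:C] [3:F]
3 of 10 scheduled.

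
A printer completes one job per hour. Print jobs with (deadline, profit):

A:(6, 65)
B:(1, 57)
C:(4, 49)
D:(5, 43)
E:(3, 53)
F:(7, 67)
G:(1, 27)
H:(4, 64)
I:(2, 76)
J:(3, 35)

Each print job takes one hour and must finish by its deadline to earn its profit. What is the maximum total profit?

Take jobs in profit order; each goes to the latest open slot no later than its deadline.
By profit: I(d2,76), F(d7,67), A(d6,65), H(d4,64), B(d1,57), E(d3,53), C(d4,49), D(d5,43), J(d3,35), G(d1,27)
I→slot 2; F→slot 7; A→slot 6; H→slot 4; B→slot 1; E→slot 3; C skipped; D→slot 5; J skipped; G skipped.
Profit = 57 + 76 + 53 + 64 + 43 + 65 + 67 = 425

425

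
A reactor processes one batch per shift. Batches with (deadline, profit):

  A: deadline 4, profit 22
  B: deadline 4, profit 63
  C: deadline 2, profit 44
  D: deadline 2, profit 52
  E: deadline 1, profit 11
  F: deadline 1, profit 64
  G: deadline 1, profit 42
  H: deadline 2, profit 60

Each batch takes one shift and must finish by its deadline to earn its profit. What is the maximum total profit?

Profit order: F=64 B=63 H=60 D=52 C=44 G=42 A=22 E=11
Assign: F→slot 1, B→slot 4, H→slot 2, D skipped, C skipped, G skipped, A→slot 3, E skipped.
Slots: [1:F] [2:H] [3:A] [4:B]
Profit = 64 + 60 + 22 + 63 = 209

209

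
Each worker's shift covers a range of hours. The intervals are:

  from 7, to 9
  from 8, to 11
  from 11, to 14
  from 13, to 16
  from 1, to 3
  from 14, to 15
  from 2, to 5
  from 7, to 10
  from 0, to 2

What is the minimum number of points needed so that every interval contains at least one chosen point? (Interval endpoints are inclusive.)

3

Sorted: [0,2] [1,3] [2,5] [7,9] [7,10] [8,11] [11,14] [14,15] [13,16]
{[0,2],[1,3],[2,5]} hit by 2; {[7,9],[7,10],[8,11]} hit by 9; {[11,14],[14,15],[13,16]} hit by 14.
Points: 2, 9, 14 (3 total).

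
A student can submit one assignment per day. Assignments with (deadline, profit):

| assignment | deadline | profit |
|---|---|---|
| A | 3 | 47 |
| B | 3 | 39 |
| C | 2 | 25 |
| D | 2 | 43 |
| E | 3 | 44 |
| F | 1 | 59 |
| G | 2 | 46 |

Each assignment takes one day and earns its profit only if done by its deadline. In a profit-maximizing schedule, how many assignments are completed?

By profit: F(d1,59), A(d3,47), G(d2,46), E(d3,44), D(d2,43), B(d3,39), C(d2,25)
F→slot 1; A→slot 3; G→slot 2; E skipped; D skipped; B skipped; C skipped.
3 of 7 scheduled.

3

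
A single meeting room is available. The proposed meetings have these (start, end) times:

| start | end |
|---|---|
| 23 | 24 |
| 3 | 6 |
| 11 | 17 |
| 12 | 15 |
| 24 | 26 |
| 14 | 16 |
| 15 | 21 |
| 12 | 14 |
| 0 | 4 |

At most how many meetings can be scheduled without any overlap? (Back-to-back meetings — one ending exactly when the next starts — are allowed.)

5

Sort by end time and greedily take each interval whose start is ≥ the last chosen end.
Sorted by end: (0,4)  (3,6)  (12,14)  (12,15)  (14,16)  (11,17)  (15,21)  (23,24)  (24,26)
take (0,4); take (12,14); take (14,16); skip (11,17); skip (15,21); take (23,24); take (24,26).
Selected 5 meetings.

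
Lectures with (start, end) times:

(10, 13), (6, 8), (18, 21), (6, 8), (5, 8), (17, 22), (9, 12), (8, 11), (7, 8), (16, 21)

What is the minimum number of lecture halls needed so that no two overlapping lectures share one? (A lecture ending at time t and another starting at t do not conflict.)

starts: [5, 6, 6, 7, 8, 9, 10, 16, 17, 18]
ends:   [8, 8, 8, 8, 11, 12, 13, 21, 21, 22]
s5→1 s6→2 s6→3 s7→4  — peak 4.

4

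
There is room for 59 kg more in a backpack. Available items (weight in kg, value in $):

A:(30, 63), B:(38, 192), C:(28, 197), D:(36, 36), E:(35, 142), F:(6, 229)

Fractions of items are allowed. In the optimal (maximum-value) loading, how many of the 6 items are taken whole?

Greedy by value/weight ratio, highest first.
Order: F (229/6=38.17) > C (197/28=7.04) > B (192/38=5.05) > E (142/35=4.06) > A (63/30=2.10) > D (36/36=1.00)
Fill: take F (6 @ 229) → take C (28 @ 197) → take 25/38 of B → 126.32; 59/59 used.
2 item(s) taken whole; one partial (take 25/38 of B).

2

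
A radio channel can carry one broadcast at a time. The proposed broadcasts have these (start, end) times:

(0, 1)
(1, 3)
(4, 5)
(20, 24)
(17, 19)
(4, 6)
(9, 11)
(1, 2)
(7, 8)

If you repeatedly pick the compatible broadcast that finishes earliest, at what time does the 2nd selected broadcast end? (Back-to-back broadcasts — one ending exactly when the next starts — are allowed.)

2

Sort by end time and greedily take each interval whose start is ≥ the last chosen end.
By end time: (0,1), (1,2), (1,3), (4,5), (4,6), (7,8), (9,11), (17,19), (20,24).
Pick (0,1); next start ≥ 1 → (1,2); next start ≥ 2 → (4,5); next start ≥ 5 → (7,8); next start ≥ 8 → (9,11); next start ≥ 11 → (17,19); next start ≥ 19 → (20,24).
Selected: (0,1) (1,2) (4,5) (7,8) (9,11) (17,19) (20,24)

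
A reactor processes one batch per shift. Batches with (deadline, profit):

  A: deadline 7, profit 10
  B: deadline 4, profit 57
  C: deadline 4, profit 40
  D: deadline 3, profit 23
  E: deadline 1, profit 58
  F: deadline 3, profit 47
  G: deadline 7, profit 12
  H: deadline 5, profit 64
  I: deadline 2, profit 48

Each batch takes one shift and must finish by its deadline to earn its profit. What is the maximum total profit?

296

Profit order: H=64 E=58 B=57 I=48 F=47 C=40 D=23 G=12 A=10
Assign: H→slot 5, E→slot 1, B→slot 4, I→slot 2, F→slot 3, C skipped, D skipped, G→slot 7, A→slot 6.
Slots: [1:E] [2:I] [3:F] [4:B] [5:H] [6:A] [7:G]
Profit = 58 + 48 + 47 + 57 + 64 + 10 + 12 = 296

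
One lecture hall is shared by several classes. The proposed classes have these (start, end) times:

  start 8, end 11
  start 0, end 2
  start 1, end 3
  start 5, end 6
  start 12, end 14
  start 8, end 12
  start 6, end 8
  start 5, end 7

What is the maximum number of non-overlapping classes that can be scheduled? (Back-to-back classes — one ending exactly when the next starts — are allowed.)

5

Greedy by earliest finish: after sorting by end time, pick each interval compatible with the last pick.
Sorted by end: (0,2)  (1,3)  (5,6)  (5,7)  (6,8)  (8,11)  (8,12)  (12,14)
take (0,2); take (5,6); take (6,8); take (8,11); skip (8,12); take (12,14).
Selected 5 classes.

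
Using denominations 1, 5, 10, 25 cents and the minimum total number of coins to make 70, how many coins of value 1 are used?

Greedy: take as many of the largest coin as possible, then repeat with the remainder.
70 − 2×25→20 − 2×10→0
Count of 1: 0

0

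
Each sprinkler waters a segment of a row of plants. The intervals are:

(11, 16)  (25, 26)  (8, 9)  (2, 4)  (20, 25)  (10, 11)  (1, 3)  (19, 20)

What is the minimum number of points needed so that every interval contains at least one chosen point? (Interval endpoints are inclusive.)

By right end: [1,3]  [2,4]  [8,9]  [10,11]  [11,16]  [19,20]  [20,25]  [25,26]
[1,3] uncovered → point at 3; [8,9] uncovered → point at 9; [10,11] uncovered → point at 11; [19,20] uncovered → point at 20; [25,26] uncovered → point at 26.
Points: 3, 9, 11, 20, 26 (5 total).

5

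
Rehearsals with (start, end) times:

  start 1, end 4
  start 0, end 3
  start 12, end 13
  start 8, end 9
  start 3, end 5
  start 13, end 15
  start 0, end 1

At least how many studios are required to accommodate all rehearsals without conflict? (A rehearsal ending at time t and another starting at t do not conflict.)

2

starts: [0, 0, 1, 3, 8, 12, 13]
ends:   [1, 3, 4, 5, 9, 13, 15]
s0→1 s0→2  — peak 2.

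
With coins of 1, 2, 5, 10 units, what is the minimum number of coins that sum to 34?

5

Greedy: take as many of the largest coin as possible, then repeat with the remainder.
34 − 3×10→4 − 2×2→0
Total coins = 3 + 2 = 5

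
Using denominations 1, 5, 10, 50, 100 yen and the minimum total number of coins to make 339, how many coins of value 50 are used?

Use the largest denomination that fits, subtract, and repeat.
339 − 3×100→39 − 3×10→9 − 1×5→4 − 4×1→0
Count of 50: 0

0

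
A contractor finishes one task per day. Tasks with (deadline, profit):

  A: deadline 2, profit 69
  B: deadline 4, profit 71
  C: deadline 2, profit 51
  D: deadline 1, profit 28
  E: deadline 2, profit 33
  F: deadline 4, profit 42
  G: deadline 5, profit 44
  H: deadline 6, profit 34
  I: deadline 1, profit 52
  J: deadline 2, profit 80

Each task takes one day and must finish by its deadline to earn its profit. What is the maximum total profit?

Profit order: J=80 B=71 A=69 I=52 C=51 G=44 F=42 H=34 E=33 D=28
Assign: J→slot 2, B→slot 4, A→slot 1, I skipped, C skipped, G→slot 5, F→slot 3, H→slot 6, E skipped, D skipped.
Slots: [1:A] [2:J] [3:F] [4:B] [5:G] [6:H]
Profit = 69 + 80 + 42 + 71 + 44 + 34 = 340

340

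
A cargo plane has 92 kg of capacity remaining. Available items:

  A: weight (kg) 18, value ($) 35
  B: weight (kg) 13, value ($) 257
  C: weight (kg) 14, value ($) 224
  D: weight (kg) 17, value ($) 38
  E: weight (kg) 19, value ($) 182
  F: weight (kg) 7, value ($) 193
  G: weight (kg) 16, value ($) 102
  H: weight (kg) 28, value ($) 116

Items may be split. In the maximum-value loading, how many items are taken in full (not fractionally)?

5

Greedy by value/weight ratio, highest first.
Ratios (sorted): F 27.57, B 19.77, C 16.00, E 9.58, G 6.38, H 4.14, D 2.24, A 1.94
take F (7 @ 193); take B (13 @ 257); take C (14 @ 224); take E (19 @ 182); take G (16 @ 102); take 23/28 of H → 95.29. Capacity used 92/92.
5 item(s) taken whole; one partial (take 23/28 of H).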